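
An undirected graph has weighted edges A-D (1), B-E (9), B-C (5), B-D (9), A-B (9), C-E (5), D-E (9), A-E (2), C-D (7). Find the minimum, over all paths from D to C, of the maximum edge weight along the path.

5

Some routes from D to C:
D→E→B→C: max(9, 9, 5) = 9
D→A→E→C: max(1, 2, 5) = 5
D→C: max(7) = 7
D→E→C: max(9, 5) = 9
D→E→A→B→C: max(9, 2, 9, 5) = 9
Smallest bottleneck: 5.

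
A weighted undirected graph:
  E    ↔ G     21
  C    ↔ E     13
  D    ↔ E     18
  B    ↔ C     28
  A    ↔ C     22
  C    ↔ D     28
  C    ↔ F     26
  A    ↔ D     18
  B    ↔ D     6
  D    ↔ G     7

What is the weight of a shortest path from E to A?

35

Some routes from E to A:
E - D - A: 18 + 18 = 36
E - G - D - A: 21 + 7 + 18 = 46
E - C - D - A: 13 + 28 + 18 = 59
E - C - B - D - A: 13 + 28 + 6 + 18 = 65
E - C - A: 13 + 22 = 35
Best route has total 35.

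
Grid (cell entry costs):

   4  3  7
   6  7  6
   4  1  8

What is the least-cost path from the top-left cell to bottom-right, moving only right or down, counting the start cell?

Cheapest: r0c0 -> r0c1 -> r1c1 -> r2c1 -> r2c2
  4 + 3 + 7 + 1 + 8 = 23
For comparison, the top-then-right route costs 28.

23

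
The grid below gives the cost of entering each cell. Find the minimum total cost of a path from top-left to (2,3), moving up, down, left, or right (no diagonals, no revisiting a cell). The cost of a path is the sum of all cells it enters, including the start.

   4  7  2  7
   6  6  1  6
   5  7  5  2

One optimal route is (0,0) (0,1) (0,2) (1,2) (2,2) (2,3).
Its cost is 4 + 7 + 2 + 1 + 5 + 2 = 21.

21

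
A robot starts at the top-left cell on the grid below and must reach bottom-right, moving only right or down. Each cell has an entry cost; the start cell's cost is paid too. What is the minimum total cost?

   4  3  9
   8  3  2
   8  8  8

Best path: (0,0) → (0,1) → (1,1) → (1,2) → (2,2)
Cost: 4 + 3 + 3 + 2 + 8 = 20

20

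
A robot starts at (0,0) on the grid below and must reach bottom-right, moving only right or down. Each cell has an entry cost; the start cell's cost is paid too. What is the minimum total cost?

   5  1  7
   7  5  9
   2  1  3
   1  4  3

Take (0,0) → (0,1) → (1,1) → (2,1) → (2,2) → (3,2) for a total of 5 + 1 + 5 + 1 + 3 + 3 = 18.
For comparison, the top-then-right route costs 28.

18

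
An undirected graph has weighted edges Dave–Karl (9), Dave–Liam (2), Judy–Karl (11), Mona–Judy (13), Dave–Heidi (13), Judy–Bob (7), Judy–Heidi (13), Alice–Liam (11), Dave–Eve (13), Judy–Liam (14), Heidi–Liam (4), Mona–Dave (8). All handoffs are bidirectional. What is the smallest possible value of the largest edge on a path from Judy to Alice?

11

Comparing a few candidate routes:
Judy - Karl - Dave - Liam - Alice: max(11, 9, 2, 11) = 11
Judy - Heidi - Dave - Liam - Alice: max(13, 13, 2, 11) = 13
Judy - Heidi - Liam - Alice: max(13, 4, 11) = 13
Judy - Mona - Dave - Heidi - Liam - Alice: max(13, 8, 13, 4, 11) = 13
Smallest bottleneck: 11.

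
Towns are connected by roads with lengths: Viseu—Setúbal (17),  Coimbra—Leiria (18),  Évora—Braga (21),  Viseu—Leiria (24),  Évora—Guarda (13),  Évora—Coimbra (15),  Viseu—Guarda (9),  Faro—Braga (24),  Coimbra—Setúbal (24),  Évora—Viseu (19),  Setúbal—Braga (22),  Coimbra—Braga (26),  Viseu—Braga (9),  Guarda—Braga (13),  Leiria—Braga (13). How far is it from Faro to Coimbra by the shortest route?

50

Checking several routes:
Faro - Braga - Coimbra: 24 + 26 = 50
Faro - Braga - Leiria - Coimbra: 24 + 13 + 18 = 55
Faro - Braga - Évora - Coimbra: 24 + 21 + 15 = 60
Faro - Braga - Setúbal - Coimbra: 24 + 22 + 24 = 70
Faro - Braga - Guarda - Évora - Coimbra: 24 + 13 + 13 + 15 = 65
Faro - Braga - Viseu - Évora - Coimbra: 24 + 9 + 19 + 15 = 67
Shortest: 50.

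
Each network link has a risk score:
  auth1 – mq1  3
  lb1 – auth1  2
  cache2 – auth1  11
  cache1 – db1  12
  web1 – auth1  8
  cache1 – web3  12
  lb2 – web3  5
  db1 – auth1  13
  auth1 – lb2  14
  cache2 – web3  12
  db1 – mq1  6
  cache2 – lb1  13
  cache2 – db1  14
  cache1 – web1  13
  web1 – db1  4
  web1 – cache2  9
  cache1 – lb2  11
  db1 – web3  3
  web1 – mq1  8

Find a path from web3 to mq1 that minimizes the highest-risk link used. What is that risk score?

Checking several routes:
web3 → db1 → mq1: max(3, 6) = 6
web3 → db1 → web1 → auth1 → mq1: max(3, 4, 8, 3) = 8
web3 → lb2 → cache1 → db1 → mq1: max(5, 11, 12, 6) = 12
web3 → db1 → web1 → cache2 → auth1 → mq1: max(3, 4, 9, 11, 3) = 11
web3 → db1 → web1 → mq1: max(3, 4, 8) = 8
web3 → lb2 → cache1 → db1 → web1 → cache2 → auth1 → mq1: max(5, 11, 12, 4, 9, 11, 3) = 12
The minimum achievable maximum is 6.

6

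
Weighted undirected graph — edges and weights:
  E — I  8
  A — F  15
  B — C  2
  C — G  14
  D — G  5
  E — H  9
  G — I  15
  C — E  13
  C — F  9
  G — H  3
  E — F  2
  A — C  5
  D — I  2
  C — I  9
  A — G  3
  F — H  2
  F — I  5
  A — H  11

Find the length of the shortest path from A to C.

5

Comparing a few candidate routes:
A → G → H → F → C: 3 + 3 + 2 + 9 = 17
A → C: 5
A → G → C: 3 + 14 = 17
A → G → D → I → C: 3 + 5 + 2 + 9 = 19
The minimum is 5.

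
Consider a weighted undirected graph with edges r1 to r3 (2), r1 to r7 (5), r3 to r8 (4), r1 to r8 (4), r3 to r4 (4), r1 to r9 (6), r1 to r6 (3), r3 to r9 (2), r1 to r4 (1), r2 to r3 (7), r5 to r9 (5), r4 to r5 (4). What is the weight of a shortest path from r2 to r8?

11

Checking several routes:
r2→r3→r1→r8: 7 + 2 + 4 = 13
r2→r3→r4→r1→r8: 7 + 4 + 1 + 4 = 16
r2→r3→r8: 7 + 4 = 11
r2→r3→r9→r1→r8: 7 + 2 + 6 + 4 = 19
The minimum is 11.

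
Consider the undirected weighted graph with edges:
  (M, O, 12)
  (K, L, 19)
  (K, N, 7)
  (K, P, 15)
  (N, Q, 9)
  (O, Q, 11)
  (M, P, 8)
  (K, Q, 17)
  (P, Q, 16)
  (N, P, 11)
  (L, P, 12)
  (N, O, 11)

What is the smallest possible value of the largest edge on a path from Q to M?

Checking several routes:
Q -> N -> P -> M: max(9, 11, 8) = 11
Q -> O -> N -> P -> M: max(11, 11, 11, 8) = 11
Q -> O -> M: max(11, 12) = 12
The minimum achievable maximum is 11.

11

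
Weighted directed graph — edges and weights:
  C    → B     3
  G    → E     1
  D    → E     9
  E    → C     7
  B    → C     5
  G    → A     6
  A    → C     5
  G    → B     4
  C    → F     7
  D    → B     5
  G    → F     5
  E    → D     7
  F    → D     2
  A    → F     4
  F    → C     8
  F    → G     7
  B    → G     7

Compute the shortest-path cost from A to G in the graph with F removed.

15

Candidate routes:
A -> C -> B -> G: 5 + 3 + 7 = 15
Best route has total 15.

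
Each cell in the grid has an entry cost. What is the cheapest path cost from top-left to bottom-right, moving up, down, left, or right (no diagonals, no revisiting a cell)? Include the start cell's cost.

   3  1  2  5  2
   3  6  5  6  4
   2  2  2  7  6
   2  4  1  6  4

Best path: r0c0 → r1c0 → r2c0 → r2c1 → r2c2 → r3c2 → r3c3 → r3c4
Cost: 3 + 3 + 2 + 2 + 2 + 1 + 6 + 4 = 23

23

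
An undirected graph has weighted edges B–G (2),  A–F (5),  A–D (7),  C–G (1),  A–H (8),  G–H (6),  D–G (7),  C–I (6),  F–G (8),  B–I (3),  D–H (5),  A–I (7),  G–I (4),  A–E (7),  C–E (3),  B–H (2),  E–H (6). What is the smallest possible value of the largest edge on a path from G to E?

Some routes from G to E:
G-C-E: max(1, 3) = 3
G-C-I-B-H-E: max(1, 6, 3, 2, 6) = 6
G-I-C-E: max(4, 6, 3) = 6
G-B-I-C-E: max(2, 3, 6, 3) = 6
G-B-H-E: max(2, 2, 6) = 6
The minimum achievable maximum is 3.

3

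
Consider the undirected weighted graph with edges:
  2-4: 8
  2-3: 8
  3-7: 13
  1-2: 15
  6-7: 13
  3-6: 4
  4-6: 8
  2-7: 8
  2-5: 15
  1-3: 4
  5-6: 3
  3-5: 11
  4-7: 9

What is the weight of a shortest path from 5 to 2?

Some routes from 5 to 2:
5 → 6 → 4 → 2: 3 + 8 + 8 = 19
5 → 6 → 3 → 2: 3 + 4 + 8 = 15
5 → 2: 15
5 → 3 → 2: 11 + 8 = 19
5 → 6 → 7 → 2: 3 + 13 + 8 = 24
Best route has total 15.

15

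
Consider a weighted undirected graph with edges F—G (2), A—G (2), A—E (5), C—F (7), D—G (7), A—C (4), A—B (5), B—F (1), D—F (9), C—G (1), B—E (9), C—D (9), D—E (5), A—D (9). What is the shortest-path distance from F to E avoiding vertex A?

Candidate routes:
F -> G -> D -> E: 2 + 7 + 5 = 14
F -> D -> E: 9 + 5 = 14
F -> B -> E: 1 + 9 = 10
F -> C -> D -> E: 7 + 9 + 5 = 21
F -> G -> C -> D -> E: 2 + 1 + 9 + 5 = 17
F -> C -> G -> D -> E: 7 + 1 + 7 + 5 = 20
The minimum is 10.

10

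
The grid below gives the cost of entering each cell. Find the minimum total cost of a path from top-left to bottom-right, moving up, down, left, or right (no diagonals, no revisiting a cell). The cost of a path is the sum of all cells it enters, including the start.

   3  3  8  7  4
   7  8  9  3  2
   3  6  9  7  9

35

Cheapest: (0,0) (0,1) (0,2) (0,3) (1,3) (1,4) (2,4)
  3 + 3 + 8 + 7 + 3 + 2 + 9 = 35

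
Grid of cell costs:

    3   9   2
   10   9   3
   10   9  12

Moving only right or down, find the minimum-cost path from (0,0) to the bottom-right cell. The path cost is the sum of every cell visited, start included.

Best path: (0,0) → (0,1) → (0,2) → (1,2) → (2,2)
Cost: 3 + 9 + 2 + 3 + 12 = 29

29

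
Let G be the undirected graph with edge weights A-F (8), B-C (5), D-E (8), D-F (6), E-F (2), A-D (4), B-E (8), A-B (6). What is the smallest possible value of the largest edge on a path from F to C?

6

Routes from F to C:
F - E - B - C: max(2, 8, 5) = 8
F - E - D - A - B - C: max(2, 8, 4, 6, 5) = 8
F - A - B - C: max(8, 6, 5) = 8
F - D - A - B - C: max(6, 4, 6, 5) = 6
F - A - D - E - B - C: max(8, 4, 8, 8, 5) = 8
F - D - E - B - C: max(6, 8, 8, 5) = 8
Best route has worst link 6.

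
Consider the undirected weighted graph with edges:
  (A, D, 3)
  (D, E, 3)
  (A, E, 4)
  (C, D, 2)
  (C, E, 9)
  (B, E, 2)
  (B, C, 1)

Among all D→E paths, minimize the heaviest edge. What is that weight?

Routes from D to E:
D -> C -> E: max(2, 9) = 9
D -> E: max(3) = 3
D -> C -> B -> E: max(2, 1, 2) = 2
D -> A -> E: max(3, 4) = 4
The minimum achievable maximum is 2.

2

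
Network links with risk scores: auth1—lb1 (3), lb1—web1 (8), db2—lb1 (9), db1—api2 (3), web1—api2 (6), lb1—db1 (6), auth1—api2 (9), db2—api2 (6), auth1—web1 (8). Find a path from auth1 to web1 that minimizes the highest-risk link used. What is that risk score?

6

Some routes from auth1 to web1:
auth1 -> web1: max(8) = 8
auth1 -> lb1 -> web1: max(3, 8) = 8
auth1 -> api2 -> db2 -> lb1 -> web1: max(9, 6, 9, 8) = 9
auth1 -> lb1 -> db1 -> api2 -> web1: max(3, 6, 3, 6) = 6
auth1 -> api2 -> db1 -> lb1 -> web1: max(9, 3, 6, 8) = 9
Smallest bottleneck: 6.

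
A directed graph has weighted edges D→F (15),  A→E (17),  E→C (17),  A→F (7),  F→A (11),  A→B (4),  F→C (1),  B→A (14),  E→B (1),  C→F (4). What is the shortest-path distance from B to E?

Candidate routes:
B - A - E: 14 + 17 = 31
The minimum is 31.

31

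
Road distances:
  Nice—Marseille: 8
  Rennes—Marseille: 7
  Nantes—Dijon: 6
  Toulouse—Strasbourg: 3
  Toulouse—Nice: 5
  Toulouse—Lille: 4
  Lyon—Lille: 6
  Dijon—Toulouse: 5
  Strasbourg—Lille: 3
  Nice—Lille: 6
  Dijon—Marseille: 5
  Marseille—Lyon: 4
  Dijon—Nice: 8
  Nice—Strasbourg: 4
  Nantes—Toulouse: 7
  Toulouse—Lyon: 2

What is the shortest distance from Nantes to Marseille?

11

A few of the Nantes→Marseille routes:
Nantes - Toulouse - Dijon - Marseille: 7 + 5 + 5 = 17
Nantes - Dijon - Toulouse - Lyon - Marseille: 6 + 5 + 2 + 4 = 17
Nantes - Dijon - Marseille: 6 + 5 = 11
Nantes - Toulouse - Lyon - Marseille: 7 + 2 + 4 = 13
Nantes - Toulouse - Nice - Marseille: 7 + 5 + 8 = 20
Best route has total 11.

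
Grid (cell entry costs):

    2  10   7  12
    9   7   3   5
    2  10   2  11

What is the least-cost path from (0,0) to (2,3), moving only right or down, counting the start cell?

Path (0,0) -> (1,0) -> (1,1) -> (1,2) -> (2,2) -> (2,3): 2 + 9 + 7 + 3 + 2 + 11 = 34.
For comparison, the top-then-right route costs 47.

34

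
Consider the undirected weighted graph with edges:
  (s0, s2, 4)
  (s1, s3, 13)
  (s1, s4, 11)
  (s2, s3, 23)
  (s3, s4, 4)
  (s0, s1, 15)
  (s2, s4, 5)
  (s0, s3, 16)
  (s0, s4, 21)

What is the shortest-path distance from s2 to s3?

9

Comparing a few candidate routes:
s2 - s4 - s1 - s3: 5 + 11 + 13 = 29
s2 - s4 - s3: 5 + 4 = 9
s2 - s3: 23
s2 - s0 - s4 - s3: 4 + 21 + 4 = 29
s2 - s0 - s3: 4 + 16 = 20
The minimum is 9.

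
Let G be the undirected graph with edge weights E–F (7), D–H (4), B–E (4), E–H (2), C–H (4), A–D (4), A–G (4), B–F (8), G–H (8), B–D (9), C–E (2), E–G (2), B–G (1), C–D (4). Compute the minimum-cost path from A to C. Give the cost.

A few of the A→C routes:
A -> G -> B -> E -> C: 4 + 1 + 4 + 2 = 11
A -> D -> H -> C: 4 + 4 + 4 = 12
A -> G -> E -> C: 4 + 2 + 2 = 8
A -> D -> C: 4 + 4 = 8
The minimum is 8.

8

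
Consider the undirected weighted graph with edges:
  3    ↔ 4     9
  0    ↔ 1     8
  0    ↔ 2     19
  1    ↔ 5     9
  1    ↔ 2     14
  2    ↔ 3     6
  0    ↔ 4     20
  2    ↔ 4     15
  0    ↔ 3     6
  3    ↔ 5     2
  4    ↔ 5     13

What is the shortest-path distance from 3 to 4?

Comparing a few candidate routes:
3-5-4: 2 + 13 = 15
3-2-4: 6 + 15 = 21
3-4: 9
3-0-4: 6 + 20 = 26
Shortest: 9.

9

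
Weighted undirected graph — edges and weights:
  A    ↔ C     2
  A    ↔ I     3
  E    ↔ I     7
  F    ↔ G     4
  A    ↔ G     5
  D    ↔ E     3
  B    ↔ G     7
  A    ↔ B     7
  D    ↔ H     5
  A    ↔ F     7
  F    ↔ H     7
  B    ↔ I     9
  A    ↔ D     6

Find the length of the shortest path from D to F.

Checking several routes:
D → A → F: 6 + 7 = 13
D → H → F: 5 + 7 = 12
D → A → G → F: 6 + 5 + 4 = 15
The minimum is 12.

12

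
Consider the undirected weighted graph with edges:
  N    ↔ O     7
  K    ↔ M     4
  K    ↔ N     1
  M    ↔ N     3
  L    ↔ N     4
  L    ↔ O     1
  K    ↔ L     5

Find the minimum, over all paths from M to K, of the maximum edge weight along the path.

3

Paths from M to K:
M -> K: max(4) = 4
M -> N -> O -> L -> K: max(3, 7, 1, 5) = 7
M -> N -> L -> K: max(3, 4, 5) = 5
M -> N -> K: max(3, 1) = 3
The minimum achievable maximum is 3.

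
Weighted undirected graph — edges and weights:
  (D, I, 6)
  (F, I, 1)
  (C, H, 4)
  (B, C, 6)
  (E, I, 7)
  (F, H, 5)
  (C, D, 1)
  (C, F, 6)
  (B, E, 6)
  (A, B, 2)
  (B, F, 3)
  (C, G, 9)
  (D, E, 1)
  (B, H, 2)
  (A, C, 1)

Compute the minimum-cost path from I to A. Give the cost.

6

Checking several routes:
I - F - C - A: 1 + 6 + 1 = 8
I - F - B - A: 1 + 3 + 2 = 6
I - E - D - C - A: 7 + 1 + 1 + 1 = 10
I - D - C - A: 6 + 1 + 1 = 8
Shortest: 6.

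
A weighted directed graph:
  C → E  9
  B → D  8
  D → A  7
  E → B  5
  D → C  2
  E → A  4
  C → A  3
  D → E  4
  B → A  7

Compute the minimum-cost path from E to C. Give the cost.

Candidate routes:
E -> B -> D -> C: 5 + 8 + 2 = 15
Best route has total 15.

15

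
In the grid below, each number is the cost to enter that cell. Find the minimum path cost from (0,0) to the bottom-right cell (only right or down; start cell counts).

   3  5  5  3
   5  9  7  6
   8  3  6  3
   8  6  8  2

Cheapest: (0,0)→(0,1)→(0,2)→(0,3)→(1,3)→(2,3)→(3,3)
  3 + 5 + 5 + 3 + 6 + 3 + 2 = 27

27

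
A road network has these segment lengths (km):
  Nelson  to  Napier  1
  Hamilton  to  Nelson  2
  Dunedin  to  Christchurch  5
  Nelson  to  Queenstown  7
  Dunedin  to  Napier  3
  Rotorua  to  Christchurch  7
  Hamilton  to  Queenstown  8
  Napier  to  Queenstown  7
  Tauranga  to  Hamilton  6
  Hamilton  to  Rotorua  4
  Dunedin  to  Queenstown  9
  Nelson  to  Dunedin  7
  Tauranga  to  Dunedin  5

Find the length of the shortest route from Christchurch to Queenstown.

14

Some routes from Christchurch to Queenstown:
Christchurch → Dunedin → Napier → Queenstown: 5 + 3 + 7 = 15
Christchurch → Dunedin → Queenstown: 5 + 9 = 14
Christchurch → Dunedin → Napier → Nelson → Queenstown: 5 + 3 + 1 + 7 = 16
Shortest: 14 km.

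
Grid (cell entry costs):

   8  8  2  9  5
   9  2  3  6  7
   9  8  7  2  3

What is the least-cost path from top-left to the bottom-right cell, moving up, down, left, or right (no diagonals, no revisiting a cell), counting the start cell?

Path (0,0) → (0,1) → (0,2) → (1,2) → (1,3) → (2,3) → (2,4): 8 + 8 + 2 + 3 + 6 + 2 + 3 = 32.

32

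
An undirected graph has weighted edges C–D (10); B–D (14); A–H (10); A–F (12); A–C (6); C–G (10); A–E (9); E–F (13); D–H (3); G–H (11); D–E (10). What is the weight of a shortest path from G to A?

16

Checking several routes:
G→C→A: 10 + 6 = 16
G→H→A: 11 + 10 = 21
G→H→D→C→A: 11 + 3 + 10 + 6 = 30
The minimum is 16.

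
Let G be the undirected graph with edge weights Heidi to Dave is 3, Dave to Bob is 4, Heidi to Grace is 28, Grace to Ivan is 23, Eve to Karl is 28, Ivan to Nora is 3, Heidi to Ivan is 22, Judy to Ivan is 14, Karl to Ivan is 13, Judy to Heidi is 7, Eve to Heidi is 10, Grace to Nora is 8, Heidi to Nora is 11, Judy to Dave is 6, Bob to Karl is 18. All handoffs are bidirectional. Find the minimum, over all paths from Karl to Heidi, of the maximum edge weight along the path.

13

Some routes from Karl to Heidi:
Karl-Ivan-Nora-Heidi: max(13, 3, 11) = 13
Karl-Ivan-Judy-Dave-Heidi: max(13, 14, 6, 3) = 14
Karl-Ivan-Judy-Heidi: max(13, 14, 7) = 14
Best route has worst link 13.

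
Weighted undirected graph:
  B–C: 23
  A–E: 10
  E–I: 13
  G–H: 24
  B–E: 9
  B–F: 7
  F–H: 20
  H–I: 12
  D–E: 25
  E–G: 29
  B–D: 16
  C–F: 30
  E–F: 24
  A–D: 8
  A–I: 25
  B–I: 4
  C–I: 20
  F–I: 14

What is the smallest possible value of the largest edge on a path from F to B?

7

Comparing a few candidate routes:
F→B: max(7) = 7
F→H→I→E→B: max(20, 12, 13, 9) = 20
F→I→E→B: max(14, 13, 9) = 14
F→I→B: max(14, 4) = 14
F→I→E→A→D→B: max(14, 13, 10, 8, 16) = 16
F→H→I→E→A→D→B: max(20, 12, 13, 10, 8, 16) = 20
The minimum achievable maximum is 7.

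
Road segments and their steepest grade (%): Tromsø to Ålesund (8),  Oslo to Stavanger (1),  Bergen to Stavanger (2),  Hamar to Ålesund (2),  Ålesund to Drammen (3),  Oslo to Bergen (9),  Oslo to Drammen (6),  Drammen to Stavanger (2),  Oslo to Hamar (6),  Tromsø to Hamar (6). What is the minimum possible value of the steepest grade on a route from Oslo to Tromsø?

Some routes from Oslo to Tromsø:
Oslo-Drammen-Ålesund-Hamar-Tromsø: max(6, 3, 2, 6) = 6
Oslo-Stavanger-Drammen-Ålesund-Hamar-Tromsø: max(1, 2, 3, 2, 6) = 6
Oslo-Drammen-Ålesund-Tromsø: max(6, 3, 8) = 8
Oslo-Hamar-Tromsø: max(6, 6) = 6
Oslo-Stavanger-Drammen-Ålesund-Tromsø: max(1, 2, 3, 8) = 8
The minimum achievable maximum is 6%.

6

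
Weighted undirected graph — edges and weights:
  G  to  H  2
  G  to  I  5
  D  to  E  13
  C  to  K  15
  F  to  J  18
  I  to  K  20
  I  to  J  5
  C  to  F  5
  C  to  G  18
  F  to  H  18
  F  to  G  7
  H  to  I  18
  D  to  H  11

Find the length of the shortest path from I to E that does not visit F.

Routes from I to E avoiding F:
I-G-H-D-E: 5 + 2 + 11 + 13 = 31
I-K-C-G-H-D-E: 20 + 15 + 18 + 2 + 11 + 13 = 79
I-H-D-E: 18 + 11 + 13 = 42
Shortest: 31.

31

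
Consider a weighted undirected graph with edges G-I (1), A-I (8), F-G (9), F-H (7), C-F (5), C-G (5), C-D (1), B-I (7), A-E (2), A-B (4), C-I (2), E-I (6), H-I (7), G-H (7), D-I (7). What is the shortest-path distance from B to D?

A few of the B→D routes:
B-A-I-C-D: 4 + 8 + 2 + 1 = 15
B-A-E-I-C-D: 4 + 2 + 6 + 2 + 1 = 15
B-I-D: 7 + 7 = 14
B-I-G-C-D: 7 + 1 + 5 + 1 = 14
B-I-C-D: 7 + 2 + 1 = 10
The minimum is 10.

10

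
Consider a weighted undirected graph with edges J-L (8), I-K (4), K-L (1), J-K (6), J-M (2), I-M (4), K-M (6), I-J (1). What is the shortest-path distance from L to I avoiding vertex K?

Paths from L to I avoiding K:
L→J→M→I: 8 + 2 + 4 = 14
L→J→I: 8 + 1 = 9
Best route has total 9.

9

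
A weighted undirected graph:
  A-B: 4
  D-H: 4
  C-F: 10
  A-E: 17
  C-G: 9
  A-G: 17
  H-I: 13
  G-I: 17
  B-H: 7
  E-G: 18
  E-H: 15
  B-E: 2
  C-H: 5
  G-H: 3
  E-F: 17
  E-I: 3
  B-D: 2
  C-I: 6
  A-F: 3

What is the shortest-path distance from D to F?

Checking several routes:
D - H - B - A - F: 4 + 7 + 4 + 3 = 18
D - H - C - F: 4 + 5 + 10 = 19
D - B - E - F: 2 + 2 + 17 = 21
D - B - A - F: 2 + 4 + 3 = 9
Best route has total 9.

9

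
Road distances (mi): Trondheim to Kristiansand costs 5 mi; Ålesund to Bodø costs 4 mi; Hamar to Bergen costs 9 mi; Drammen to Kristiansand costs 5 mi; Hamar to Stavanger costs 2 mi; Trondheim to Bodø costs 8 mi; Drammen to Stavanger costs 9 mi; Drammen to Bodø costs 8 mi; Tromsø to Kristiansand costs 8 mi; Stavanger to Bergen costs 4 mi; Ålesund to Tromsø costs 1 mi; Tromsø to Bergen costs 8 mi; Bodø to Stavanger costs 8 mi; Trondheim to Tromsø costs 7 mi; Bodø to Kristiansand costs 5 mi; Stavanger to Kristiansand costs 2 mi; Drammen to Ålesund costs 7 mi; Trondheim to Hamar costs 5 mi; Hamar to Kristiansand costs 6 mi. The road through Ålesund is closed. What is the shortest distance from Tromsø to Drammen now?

Checking several routes:
Tromsø → Kristiansand → Stavanger → Drammen: 8 + 2 + 9 = 19
Tromsø → Kristiansand → Drammen: 8 + 5 = 13
Tromsø → Bergen → Stavanger → Kristiansand → Drammen: 8 + 4 + 2 + 5 = 19
Tromsø → Trondheim → Kristiansand → Drammen: 7 + 5 + 5 = 17
Best route has total 13 mi.

13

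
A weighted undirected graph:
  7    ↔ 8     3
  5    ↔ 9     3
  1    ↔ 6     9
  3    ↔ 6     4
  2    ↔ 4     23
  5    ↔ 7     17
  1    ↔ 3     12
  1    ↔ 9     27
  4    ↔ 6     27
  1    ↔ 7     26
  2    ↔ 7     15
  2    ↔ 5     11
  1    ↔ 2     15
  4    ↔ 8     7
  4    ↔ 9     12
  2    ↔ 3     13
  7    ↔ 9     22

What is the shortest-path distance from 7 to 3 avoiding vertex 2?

38

Comparing a few candidate routes:
7-8-4-6-3: 3 + 7 + 27 + 4 = 41
7-5-9-1-3: 17 + 3 + 27 + 12 = 59
7-1-3: 26 + 12 = 38
7-8-4-6-1-3: 3 + 7 + 27 + 9 + 12 = 58
7-1-6-3: 26 + 9 + 4 = 39
The minimum is 38.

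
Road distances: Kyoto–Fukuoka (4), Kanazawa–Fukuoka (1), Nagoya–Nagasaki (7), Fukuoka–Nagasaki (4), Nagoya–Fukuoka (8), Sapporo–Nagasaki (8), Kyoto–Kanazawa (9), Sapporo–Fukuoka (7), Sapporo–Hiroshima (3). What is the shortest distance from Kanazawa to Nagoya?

A few of the Kanazawa→Nagoya routes:
Kanazawa - Fukuoka - Nagasaki - Nagoya: 1 + 4 + 7 = 12
Kanazawa - Fukuoka - Sapporo - Nagasaki - Nagoya: 1 + 7 + 8 + 7 = 23
Kanazawa - Kyoto - Fukuoka - Nagasaki - Nagoya: 9 + 4 + 4 + 7 = 24
Kanazawa - Fukuoka - Nagoya: 1 + 8 = 9
Kanazawa - Kyoto - Fukuoka - Nagoya: 9 + 4 + 8 = 21
Shortest: 9.

9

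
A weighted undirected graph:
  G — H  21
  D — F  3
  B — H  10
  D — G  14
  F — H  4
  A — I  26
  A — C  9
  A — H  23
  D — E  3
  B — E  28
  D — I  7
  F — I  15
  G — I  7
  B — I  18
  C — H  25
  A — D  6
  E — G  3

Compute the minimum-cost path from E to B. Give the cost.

A few of the E→B routes:
E-G-I-B: 3 + 7 + 18 = 28
E-D-F-H-B: 3 + 3 + 4 + 10 = 20
E-B: 28
E-D-I-B: 3 + 7 + 18 = 28
Best route has total 20.

20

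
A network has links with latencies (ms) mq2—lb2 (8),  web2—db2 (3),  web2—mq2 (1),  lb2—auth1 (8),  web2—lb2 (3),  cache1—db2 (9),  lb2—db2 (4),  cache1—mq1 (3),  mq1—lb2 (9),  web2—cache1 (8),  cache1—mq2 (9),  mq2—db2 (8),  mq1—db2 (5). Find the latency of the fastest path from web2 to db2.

Checking several routes:
web2 → lb2 → mq1 → db2: 3 + 9 + 5 = 17
web2 → mq2 → db2: 1 + 8 = 9
web2 → lb2 → db2: 3 + 4 = 7
web2 → db2: 3
web2 → mq2 → lb2 → db2: 1 + 8 + 4 = 13
web2 → cache1 → mq1 → db2: 8 + 3 + 5 = 16
Best route has total 3 ms.

3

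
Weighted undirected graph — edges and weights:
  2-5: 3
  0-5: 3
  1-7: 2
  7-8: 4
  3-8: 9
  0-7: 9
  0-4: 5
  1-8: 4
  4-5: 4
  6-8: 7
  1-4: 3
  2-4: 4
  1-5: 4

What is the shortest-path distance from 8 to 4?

7

Some routes from 8 to 4:
8-7-1-4: 4 + 2 + 3 = 9
8-1-4: 4 + 3 = 7
8-1-5-4: 4 + 4 + 4 = 12
The minimum is 7.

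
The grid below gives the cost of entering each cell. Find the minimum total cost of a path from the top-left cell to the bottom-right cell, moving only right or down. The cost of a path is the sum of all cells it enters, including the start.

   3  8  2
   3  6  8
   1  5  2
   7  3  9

23

Best path: [0,0] → [1,0] → [2,0] → [2,1] → [2,2] → [3,2]
Cost: 3 + 3 + 1 + 5 + 2 + 9 = 23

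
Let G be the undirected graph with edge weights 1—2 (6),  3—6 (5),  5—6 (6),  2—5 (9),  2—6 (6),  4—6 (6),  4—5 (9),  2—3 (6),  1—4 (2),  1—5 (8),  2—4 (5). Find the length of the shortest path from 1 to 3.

12

A few of the 1→3 routes:
1 -> 4 -> 2 -> 3: 2 + 5 + 6 = 13
1 -> 4 -> 6 -> 3: 2 + 6 + 5 = 13
1 -> 2 -> 3: 6 + 6 = 12
Best route has total 12.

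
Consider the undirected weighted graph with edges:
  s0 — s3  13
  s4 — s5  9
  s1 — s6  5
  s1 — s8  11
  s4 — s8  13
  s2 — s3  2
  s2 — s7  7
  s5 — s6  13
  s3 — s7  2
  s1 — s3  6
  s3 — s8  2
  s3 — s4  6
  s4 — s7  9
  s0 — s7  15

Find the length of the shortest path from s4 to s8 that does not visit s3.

Candidate routes:
s4 - s5 - s6 - s1 - s8: 9 + 13 + 5 + 11 = 38
s4 - s8: 13
Shortest: 13.

13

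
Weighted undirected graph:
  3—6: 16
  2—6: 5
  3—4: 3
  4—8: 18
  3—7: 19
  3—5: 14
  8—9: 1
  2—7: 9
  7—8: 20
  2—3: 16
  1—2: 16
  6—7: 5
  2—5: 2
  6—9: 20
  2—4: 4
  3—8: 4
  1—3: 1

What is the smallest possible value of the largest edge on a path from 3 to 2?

4

Some routes from 3 to 2:
3 → 2: max(16) = 16
3 → 4 → 2: max(3, 4) = 4
3 → 5 → 2: max(14, 2) = 14
The minimum achievable maximum is 4.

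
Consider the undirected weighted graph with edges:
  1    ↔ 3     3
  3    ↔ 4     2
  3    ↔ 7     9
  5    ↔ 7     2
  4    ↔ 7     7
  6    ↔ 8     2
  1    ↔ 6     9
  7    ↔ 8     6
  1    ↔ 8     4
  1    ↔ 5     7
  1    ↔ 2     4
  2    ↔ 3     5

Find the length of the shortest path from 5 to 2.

Checking several routes:
5 - 1 - 2: 7 + 4 = 11
5 - 7 - 3 - 2: 2 + 9 + 5 = 16
5 - 1 - 3 - 2: 7 + 3 + 5 = 15
Best route has total 11.

11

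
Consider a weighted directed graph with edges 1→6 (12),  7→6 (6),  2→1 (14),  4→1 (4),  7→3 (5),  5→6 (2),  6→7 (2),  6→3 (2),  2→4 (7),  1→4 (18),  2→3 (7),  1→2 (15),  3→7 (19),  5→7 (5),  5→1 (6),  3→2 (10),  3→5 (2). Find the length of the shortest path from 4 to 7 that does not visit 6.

33

Routes from 4 to 7 avoiding 6:
4→1→2→3→7: 4 + 15 + 7 + 19 = 45
4→1→2→3→5→7: 4 + 15 + 7 + 2 + 5 = 33
The minimum is 33.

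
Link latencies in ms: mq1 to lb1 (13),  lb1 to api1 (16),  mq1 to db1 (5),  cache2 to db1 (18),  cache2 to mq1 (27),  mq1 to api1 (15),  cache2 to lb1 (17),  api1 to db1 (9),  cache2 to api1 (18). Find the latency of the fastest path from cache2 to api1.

Some routes from cache2 to api1:
cache2 -> db1 -> api1: 18 + 9 = 27
cache2 -> db1 -> mq1 -> api1: 18 + 5 + 15 = 38
cache2 -> lb1 -> api1: 17 + 16 = 33
cache2 -> api1: 18
cache2 -> mq1 -> api1: 27 + 15 = 42
cache2 -> mq1 -> db1 -> api1: 27 + 5 + 9 = 41
Shortest: 18 ms.

18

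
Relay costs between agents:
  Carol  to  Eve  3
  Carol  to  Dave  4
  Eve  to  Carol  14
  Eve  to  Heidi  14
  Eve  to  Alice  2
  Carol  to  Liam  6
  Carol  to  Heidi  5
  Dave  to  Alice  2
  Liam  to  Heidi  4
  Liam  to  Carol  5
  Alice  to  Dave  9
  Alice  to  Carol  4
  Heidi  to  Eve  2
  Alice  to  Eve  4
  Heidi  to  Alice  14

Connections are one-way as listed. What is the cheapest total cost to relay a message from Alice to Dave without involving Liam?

8

Candidate routes:
Alice-Eve-Carol-Dave: 4 + 14 + 4 = 22
Alice-Carol-Dave: 4 + 4 = 8
Alice-Dave: 9
Best route has total 8.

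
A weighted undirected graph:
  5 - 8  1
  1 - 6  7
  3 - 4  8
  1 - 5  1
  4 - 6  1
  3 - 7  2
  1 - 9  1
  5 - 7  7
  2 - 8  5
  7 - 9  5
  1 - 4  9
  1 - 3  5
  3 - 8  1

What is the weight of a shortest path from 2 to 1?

7

Comparing a few candidate routes:
2 → 8 → 3 → 1: 5 + 1 + 5 = 11
2 → 8 → 3 → 7 → 5 → 1: 5 + 1 + 2 + 7 + 1 = 16
2 → 8 → 3 → 7 → 9 → 1: 5 + 1 + 2 + 5 + 1 = 14
2 → 8 → 5 → 1: 5 + 1 + 1 = 7
Best route has total 7.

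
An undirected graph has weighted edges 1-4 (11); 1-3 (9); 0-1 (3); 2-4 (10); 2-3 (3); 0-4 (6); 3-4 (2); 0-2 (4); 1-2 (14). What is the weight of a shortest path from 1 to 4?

Comparing a few candidate routes:
1-0-2-3-4: 3 + 4 + 3 + 2 = 12
1-3-4: 9 + 2 = 11
1-4: 11
1-0-4: 3 + 6 = 9
Best route has total 9.

9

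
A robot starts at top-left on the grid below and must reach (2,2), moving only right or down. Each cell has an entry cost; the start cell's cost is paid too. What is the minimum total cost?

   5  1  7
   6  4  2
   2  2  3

One optimal route is (0,0) (0,1) (1,1) (1,2) (2,2).
Its cost is 5 + 1 + 4 + 2 + 3 = 15.
For comparison, the top-then-right route costs 18.

15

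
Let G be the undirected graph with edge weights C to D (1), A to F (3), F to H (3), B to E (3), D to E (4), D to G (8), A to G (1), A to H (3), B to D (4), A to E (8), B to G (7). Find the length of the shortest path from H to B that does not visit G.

14

Comparing a few candidate routes:
H → F → A → E → B: 3 + 3 + 8 + 3 = 17
H → A → E → B: 3 + 8 + 3 = 14
H → A → E → D → B: 3 + 8 + 4 + 4 = 19
The minimum is 14.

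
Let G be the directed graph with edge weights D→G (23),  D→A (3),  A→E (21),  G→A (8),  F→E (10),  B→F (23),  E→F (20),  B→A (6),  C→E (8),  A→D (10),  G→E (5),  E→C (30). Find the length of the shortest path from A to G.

33

Candidate routes:
A-D-G: 10 + 23 = 33
Shortest: 33.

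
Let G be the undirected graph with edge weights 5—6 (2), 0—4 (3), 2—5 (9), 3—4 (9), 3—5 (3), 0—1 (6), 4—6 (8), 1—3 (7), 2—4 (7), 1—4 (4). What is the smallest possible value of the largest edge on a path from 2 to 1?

7

Checking several routes:
2-5-6-4-0-1: max(9, 2, 8, 3, 6) = 9
2-5-6-4-3-1: max(9, 2, 8, 9, 7) = 9
2-5-6-4-1: max(9, 2, 8, 4) = 9
2-4-0-1: max(7, 3, 6) = 7
2-4-1: max(7, 4) = 7
2-4-6-5-3-1: max(7, 8, 2, 3, 7) = 8
Smallest bottleneck: 7.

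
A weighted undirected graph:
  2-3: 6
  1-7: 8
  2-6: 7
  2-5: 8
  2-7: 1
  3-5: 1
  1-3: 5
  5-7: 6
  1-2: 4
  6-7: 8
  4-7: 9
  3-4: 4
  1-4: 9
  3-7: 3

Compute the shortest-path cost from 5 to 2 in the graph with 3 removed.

7

Paths from 5 to 2 avoiding 3:
5→7→6→2: 6 + 8 + 7 = 21
5→7→2: 6 + 1 = 7
5→7→4→1→2: 6 + 9 + 9 + 4 = 28
5→7→1→2: 6 + 8 + 4 = 18
5→2: 8
The minimum is 7.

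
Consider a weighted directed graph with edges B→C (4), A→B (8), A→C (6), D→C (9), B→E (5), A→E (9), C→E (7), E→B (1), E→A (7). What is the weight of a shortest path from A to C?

Paths from A to C:
A → C: 6
A → E → B → C: 9 + 1 + 4 = 14
A → B → C: 8 + 4 = 12
The minimum is 6.

6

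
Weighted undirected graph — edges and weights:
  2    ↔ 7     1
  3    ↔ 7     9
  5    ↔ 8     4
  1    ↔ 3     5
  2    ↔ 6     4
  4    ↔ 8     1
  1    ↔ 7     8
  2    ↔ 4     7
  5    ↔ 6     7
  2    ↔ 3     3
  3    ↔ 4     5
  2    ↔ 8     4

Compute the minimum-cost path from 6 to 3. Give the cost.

7

A few of the 6→3 routes:
6 → 2 → 7 → 3: 4 + 1 + 9 = 14
6 → 2 → 8 → 4 → 3: 4 + 4 + 1 + 5 = 14
6 → 2 → 4 → 3: 4 + 7 + 5 = 16
6 → 2 → 3: 4 + 3 = 7
Shortest: 7.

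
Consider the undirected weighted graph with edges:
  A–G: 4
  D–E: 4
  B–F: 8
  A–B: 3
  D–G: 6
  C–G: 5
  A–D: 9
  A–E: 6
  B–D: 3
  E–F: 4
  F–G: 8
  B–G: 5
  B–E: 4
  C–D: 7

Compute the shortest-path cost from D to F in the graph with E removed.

11

Checking several routes:
D - G - F: 6 + 8 = 14
D - G - B - F: 6 + 5 + 8 = 19
D - B - A - G - F: 3 + 3 + 4 + 8 = 18
D - B - F: 3 + 8 = 11
D - B - G - F: 3 + 5 + 8 = 16
Shortest: 11.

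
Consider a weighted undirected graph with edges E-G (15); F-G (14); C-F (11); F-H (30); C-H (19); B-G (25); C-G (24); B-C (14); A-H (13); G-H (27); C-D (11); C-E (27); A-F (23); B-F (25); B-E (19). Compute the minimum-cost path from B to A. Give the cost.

46

Checking several routes:
B→F→A: 25 + 23 = 48
B→C→H→A: 14 + 19 + 13 = 46
B→C→F→A: 14 + 11 + 23 = 48
Best route has total 46.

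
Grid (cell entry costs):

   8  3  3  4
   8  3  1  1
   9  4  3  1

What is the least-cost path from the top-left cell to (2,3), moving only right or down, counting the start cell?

Best path: (0,0) -> (0,1) -> (0,2) -> (1,2) -> (1,3) -> (2,3)
Cost: 8 + 3 + 3 + 1 + 1 + 1 = 17

17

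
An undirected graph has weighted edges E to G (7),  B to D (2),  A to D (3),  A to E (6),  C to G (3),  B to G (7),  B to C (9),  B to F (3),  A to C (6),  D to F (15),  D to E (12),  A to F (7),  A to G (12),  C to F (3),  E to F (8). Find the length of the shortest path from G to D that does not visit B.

Some routes from G to D avoiding B:
G → E → A → D: 7 + 6 + 3 = 16
G → C → A → D: 3 + 6 + 3 = 12
G → A → D: 12 + 3 = 15
The minimum is 12.

12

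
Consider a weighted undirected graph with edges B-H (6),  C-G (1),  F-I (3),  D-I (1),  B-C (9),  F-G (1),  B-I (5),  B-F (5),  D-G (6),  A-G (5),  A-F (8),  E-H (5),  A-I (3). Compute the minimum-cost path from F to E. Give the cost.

Comparing a few candidate routes:
F→G→D→I→B→H→E: 1 + 6 + 1 + 5 + 6 + 5 = 24
F→B→H→E: 5 + 6 + 5 = 16
F→G→C→B→H→E: 1 + 1 + 9 + 6 + 5 = 22
F→G→A→I→B→H→E: 1 + 5 + 3 + 5 + 6 + 5 = 25
F→I→B→H→E: 3 + 5 + 6 + 5 = 19
The minimum is 16.

16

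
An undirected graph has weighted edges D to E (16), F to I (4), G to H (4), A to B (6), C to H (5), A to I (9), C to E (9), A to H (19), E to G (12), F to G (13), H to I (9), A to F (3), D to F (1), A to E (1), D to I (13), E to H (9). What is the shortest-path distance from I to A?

A few of the I→A routes:
I -> H -> E -> A: 9 + 9 + 1 = 19
I -> F -> A: 4 + 3 = 7
I -> D -> F -> A: 13 + 1 + 3 = 17
I -> F -> D -> E -> A: 4 + 1 + 16 + 1 = 22
I -> H -> C -> E -> A: 9 + 5 + 9 + 1 = 24
I -> A: 9
Shortest: 7.

7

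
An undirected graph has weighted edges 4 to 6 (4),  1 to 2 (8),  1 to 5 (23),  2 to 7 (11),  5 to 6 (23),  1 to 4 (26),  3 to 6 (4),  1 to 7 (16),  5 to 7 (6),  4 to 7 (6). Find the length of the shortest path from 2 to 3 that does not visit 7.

42

Routes from 2 to 3 avoiding 7:
2-1-5-6-3: 8 + 23 + 23 + 4 = 58
2-1-4-6-3: 8 + 26 + 4 + 4 = 42
The minimum is 42.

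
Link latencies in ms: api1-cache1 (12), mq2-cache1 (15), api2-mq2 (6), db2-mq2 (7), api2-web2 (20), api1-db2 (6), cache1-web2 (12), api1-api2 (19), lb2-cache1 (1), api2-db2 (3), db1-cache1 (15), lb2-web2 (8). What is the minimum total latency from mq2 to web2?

24

Some routes from mq2 to web2:
mq2 → cache1 → lb2 → web2: 15 + 1 + 8 = 24
mq2 → cache1 → web2: 15 + 12 = 27
mq2 → db2 → api2 → web2: 7 + 3 + 20 = 30
mq2 → api2 → web2: 6 + 20 = 26
Shortest: 24 ms.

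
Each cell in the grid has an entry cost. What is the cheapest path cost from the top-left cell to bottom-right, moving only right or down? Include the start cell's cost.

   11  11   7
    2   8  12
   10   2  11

Path [0,0] -> [1,0] -> [1,1] -> [2,1] -> [2,2]: 11 + 2 + 8 + 2 + 11 = 34.
For comparison, the top-then-right route costs 52.

34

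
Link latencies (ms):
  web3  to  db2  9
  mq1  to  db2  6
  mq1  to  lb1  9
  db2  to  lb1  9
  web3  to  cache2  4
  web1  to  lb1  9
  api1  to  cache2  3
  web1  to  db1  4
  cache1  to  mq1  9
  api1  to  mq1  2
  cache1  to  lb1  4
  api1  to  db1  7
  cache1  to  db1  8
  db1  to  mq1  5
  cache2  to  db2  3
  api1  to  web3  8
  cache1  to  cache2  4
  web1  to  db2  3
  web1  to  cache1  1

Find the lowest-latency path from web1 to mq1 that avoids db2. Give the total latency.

9

A few of the web1→mq1 routes:
web1-db1-api1-mq1: 4 + 7 + 2 = 13
web1-cache1-cache2-api1-mq1: 1 + 4 + 3 + 2 = 10
web1-cache1-mq1: 1 + 9 = 10
web1-db1-mq1: 4 + 5 = 9
Best route has total 9 ms.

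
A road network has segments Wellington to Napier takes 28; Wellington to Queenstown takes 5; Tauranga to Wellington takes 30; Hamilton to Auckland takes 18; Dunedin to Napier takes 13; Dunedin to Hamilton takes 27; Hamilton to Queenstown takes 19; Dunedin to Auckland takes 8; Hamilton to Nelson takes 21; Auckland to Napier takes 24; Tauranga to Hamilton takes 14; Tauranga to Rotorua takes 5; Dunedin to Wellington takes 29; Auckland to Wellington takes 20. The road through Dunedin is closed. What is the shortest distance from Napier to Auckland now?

Paths from Napier to Auckland avoiding Dunedin:
Napier→Wellington→Queenstown→Hamilton→Auckland: 28 + 5 + 19 + 18 = 70
Napier→Wellington→Tauranga→Hamilton→Auckland: 28 + 30 + 14 + 18 = 90
Napier→Auckland: 24
Napier→Wellington→Auckland: 28 + 20 = 48
Shortest: 24.

24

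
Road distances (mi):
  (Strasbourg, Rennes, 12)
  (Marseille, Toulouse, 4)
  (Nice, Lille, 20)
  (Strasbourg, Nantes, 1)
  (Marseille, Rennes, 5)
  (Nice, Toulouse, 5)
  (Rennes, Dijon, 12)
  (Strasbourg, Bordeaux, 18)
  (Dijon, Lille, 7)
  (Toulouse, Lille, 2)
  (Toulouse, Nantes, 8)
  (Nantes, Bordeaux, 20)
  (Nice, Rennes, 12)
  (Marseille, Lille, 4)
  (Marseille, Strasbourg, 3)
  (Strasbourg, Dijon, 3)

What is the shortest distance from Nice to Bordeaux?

Checking several routes:
Nice -> Toulouse -> Nantes -> Strasbourg -> Bordeaux: 5 + 8 + 1 + 18 = 32
Nice -> Toulouse -> Marseille -> Strasbourg -> Bordeaux: 5 + 4 + 3 + 18 = 30
Nice -> Toulouse -> Lille -> Marseille -> Strasbourg -> Bordeaux: 5 + 2 + 4 + 3 + 18 = 32
The minimum is 30 mi.

30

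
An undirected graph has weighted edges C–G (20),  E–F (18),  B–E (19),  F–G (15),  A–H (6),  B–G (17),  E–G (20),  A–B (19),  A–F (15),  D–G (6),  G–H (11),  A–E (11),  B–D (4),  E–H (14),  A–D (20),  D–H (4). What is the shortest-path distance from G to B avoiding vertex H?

A few of the G→B routes:
G → E → A → B: 20 + 11 + 19 = 50
G → D → B: 6 + 4 = 10
G → B: 17
G → F → A → B: 15 + 15 + 19 = 49
G → D → A → B: 6 + 20 + 19 = 45
G → E → B: 20 + 19 = 39
Shortest: 10.

10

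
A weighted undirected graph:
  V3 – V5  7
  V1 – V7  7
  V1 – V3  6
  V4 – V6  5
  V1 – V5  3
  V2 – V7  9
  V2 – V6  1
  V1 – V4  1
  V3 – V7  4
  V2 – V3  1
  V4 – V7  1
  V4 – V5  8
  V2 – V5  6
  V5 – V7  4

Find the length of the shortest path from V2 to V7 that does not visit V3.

7

Checking several routes:
V2→V7: 9
V2→V6→V4→V7: 1 + 5 + 1 = 7
V2→V5→V7: 6 + 4 = 10
V2→V5→V1→V4→V7: 6 + 3 + 1 + 1 = 11
Shortest: 7.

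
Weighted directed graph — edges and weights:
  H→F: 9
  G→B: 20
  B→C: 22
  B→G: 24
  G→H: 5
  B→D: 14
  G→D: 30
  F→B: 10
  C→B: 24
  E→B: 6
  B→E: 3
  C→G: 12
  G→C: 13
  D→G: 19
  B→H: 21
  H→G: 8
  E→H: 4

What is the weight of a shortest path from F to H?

Candidate routes:
F→B→G→H: 10 + 24 + 5 = 39
F→B→C→G→H: 10 + 22 + 12 + 5 = 49
F→B→D→G→H: 10 + 14 + 19 + 5 = 48
F→B→H: 10 + 21 = 31
F→B→E→H: 10 + 3 + 4 = 17
Shortest: 17.

17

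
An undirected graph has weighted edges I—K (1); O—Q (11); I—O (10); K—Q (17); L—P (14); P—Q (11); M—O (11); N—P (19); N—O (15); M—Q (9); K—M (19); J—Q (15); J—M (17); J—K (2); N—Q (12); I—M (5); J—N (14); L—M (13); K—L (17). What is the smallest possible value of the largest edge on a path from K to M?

5

Comparing a few candidate routes:
K - J - N - Q - P - L - M: max(2, 14, 12, 11, 14, 13) = 14
K - I - M: max(1, 5) = 5
K - I - O - Q - M: max(1, 10, 11, 9) = 11
K - J - N - Q - O - M: max(2, 14, 12, 11, 11) = 14
K - I - O - M: max(1, 10, 11) = 11
The minimum achievable maximum is 5.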